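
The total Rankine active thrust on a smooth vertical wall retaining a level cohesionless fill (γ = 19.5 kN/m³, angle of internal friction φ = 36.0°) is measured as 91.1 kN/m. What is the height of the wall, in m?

6.00 m

K_a = 0.2596. P_a = ½ K_a γ H² ⇒ H = √(2P_a/(K_a γ)).
H = √(2×91.1/(0.2596×19.5)) = 5.999 m.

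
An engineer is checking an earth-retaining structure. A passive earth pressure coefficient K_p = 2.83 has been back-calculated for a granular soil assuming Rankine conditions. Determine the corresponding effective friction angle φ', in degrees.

28.5°

K_p = (1+sin φ)/(1−sin φ) ⇒ sin φ = (K_p − 1)/(K_p + 1) = 0.4778.
φ = arcsin(0.4778) = 28.54°.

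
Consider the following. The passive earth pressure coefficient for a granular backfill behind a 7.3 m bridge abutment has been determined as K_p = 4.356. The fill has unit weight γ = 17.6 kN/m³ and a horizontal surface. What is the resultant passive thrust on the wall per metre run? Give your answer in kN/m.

P = ½ K_p γ H² = 0.5 × 4.356 × 17.6 × 7.3² = 2043 kN/m.

2040 kN/m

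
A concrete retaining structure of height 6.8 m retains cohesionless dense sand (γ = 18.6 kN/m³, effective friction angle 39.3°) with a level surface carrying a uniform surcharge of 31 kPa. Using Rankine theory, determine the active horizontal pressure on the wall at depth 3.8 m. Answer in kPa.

K_a = (1 − sin φ)/(1 + sin φ) = 0.2245.
σ_v = γz + q = 18.6 × 3.8 + 31 = 101.7 kPa.
σ_h = K_a σ_v = 0.2245 × 101.7 = 22.82 kPa.

22.8 kPa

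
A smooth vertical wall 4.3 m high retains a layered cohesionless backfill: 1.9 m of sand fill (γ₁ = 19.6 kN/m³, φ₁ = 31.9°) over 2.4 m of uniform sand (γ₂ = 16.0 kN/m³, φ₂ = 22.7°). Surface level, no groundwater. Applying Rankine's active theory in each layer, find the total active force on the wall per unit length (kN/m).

K_a1 = tan²(45°−31.9°/2) = 0.3085; K_a2 = tan²(45°−22.7°/2) = 0.4431.
Layer 1: σ at base = K_a1 γ₁ h₁ = 11.49 kPa; P₁ = ½×11.49×1.9 = 10.92.
Layer 2: σ_v at top = γ₁h₁ = 37.24; σ_h top = K_a2×37.24 = 16.50; σ_h base = K_a2×(37.24+16.0×2.4) = 33.52.
P₂ = ½(16.50+33.52)×2.4 = 60.02. Total P_a = 10.92+60.02 = 70.94 kN/m.

70.9 kN/m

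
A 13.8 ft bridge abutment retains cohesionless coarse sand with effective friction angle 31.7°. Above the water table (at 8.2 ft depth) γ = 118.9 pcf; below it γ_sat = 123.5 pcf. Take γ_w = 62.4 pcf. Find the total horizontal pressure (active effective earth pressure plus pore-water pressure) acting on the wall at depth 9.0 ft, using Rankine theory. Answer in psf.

368 psf

K_a = (1 − sin φ)/(1 + sin φ) = 0.3111.
γ' = 123.5 − 62.4 = 61.10 pcf.
Effective vertical stress at 9.0 ft: σ'_v = 118.9×8.2 + 61.10×0.800 = 1024 psf.
σ'_h = K_a σ'_v = 0.3111 × 1024 = 318.5 psf; u = γ_w × 0.800 = 49.92 psf.
Total σ_h = 318.5 + 49.92 = 368.4 psf.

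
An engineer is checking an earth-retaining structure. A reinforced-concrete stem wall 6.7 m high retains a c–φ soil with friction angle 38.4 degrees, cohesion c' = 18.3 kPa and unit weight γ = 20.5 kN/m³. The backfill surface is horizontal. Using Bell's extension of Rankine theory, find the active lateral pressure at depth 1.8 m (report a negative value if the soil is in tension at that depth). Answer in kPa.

-9.07 kPa

K_a = (1 − sin φ)/(1 + sin φ) = 0.2337.
σ_a = K_a γ z − 2c√K_a = 0.2337×20.5×1.8 − 2×18.3×0.4834 = -9.070 kPa.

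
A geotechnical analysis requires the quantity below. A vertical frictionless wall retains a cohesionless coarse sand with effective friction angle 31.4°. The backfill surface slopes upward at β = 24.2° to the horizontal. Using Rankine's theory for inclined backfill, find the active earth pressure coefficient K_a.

K_a = cos β · (cos β − √(cos²β − cos²φ)) / (cos β + √(cos²β − cos²φ)).
cos β = 0.9121, cos φ = 0.8536, √(cos²β − cos²φ) = 0.3216.
K_a = 0.9121 × (0.9121 − 0.3216)/(0.9121 + 0.3216) = 0.4366.

0.437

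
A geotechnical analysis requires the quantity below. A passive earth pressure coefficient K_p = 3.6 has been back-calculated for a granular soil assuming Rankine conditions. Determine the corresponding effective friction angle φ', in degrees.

K_p = (1+sin φ)/(1−sin φ) ⇒ sin φ = (K_p − 1)/(K_p + 1) = 0.5652.
φ = arcsin(0.5652) = 34.42°.

34.4°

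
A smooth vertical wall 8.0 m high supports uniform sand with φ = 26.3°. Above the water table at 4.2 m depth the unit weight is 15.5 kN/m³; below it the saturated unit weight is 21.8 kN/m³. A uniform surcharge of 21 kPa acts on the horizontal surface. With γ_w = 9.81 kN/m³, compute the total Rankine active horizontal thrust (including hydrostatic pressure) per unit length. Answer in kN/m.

317 kN/m

K_a = tan²(45° − φ/2) = 0.3859.
γ' = 21.8 − 9.81 = 11.99 kN/m³. h₂ = H − d_w = 3.8 m.
σ'_h: at surface K_a·q = 8.105; at WT K_a(q+γd_w) = 33.23; at base K_a(q+γd_w+γ'h₂) = 50.81 kPa.
P₁ = ½(8.105+33.23)×4.2 = 86.80; P₂ = ½(33.23+50.81)×3.8 = 159.7; P_w = ½γ_w h₂² = 70.83.
Total = 86.80+159.7+70.83 = 317.3 kN/m.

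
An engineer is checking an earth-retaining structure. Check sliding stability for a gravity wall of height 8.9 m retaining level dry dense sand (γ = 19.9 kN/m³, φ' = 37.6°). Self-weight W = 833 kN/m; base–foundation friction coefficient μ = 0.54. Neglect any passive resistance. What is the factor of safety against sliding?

2.36

K_a = tan²(45° − 37.6°/2) = 0.2421.
P_a = ½K_aγH² = 0.5×0.2421×19.9×8.9² = 190.8 kN/m, acting at H/3 = 2.967 m above the base.
FS_sliding = μW / P_a = 0.54×833 / 190.8 = 2.357.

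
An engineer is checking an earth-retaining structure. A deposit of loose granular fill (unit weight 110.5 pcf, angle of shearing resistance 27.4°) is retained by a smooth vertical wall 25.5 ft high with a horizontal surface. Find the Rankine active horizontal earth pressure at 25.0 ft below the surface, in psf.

K_a = (1 − sin φ)/(1 + sin φ) = 0.3697.
σ_h = K_a γ z = 0.3697 × 110.5 × 25.0 = 1021 psf.

1020 psf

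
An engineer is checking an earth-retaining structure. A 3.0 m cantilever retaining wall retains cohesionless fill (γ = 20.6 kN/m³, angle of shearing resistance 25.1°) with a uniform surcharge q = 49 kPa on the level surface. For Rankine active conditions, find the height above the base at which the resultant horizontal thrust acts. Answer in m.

K_a = 0.4043.
Triangular part P₁ = ½K_aγH² = 37.48 at H/3 = 1.000 m; rectangular part P₂ = K_a q H = 59.43 at H/2 = 1.500 m.
ȳ = (P₁·1.000 + P₂·1.500)/(P₁+P₂) = 1.307 m.

1.31 m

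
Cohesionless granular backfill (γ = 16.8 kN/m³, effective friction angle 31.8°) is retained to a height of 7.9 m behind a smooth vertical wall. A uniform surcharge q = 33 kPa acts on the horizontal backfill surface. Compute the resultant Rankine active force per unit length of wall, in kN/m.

243 kN/m

K_a = tan²(45° − φ/2) = 0.3098.
Soil triangle: ½ K_a γ H² = 0.5×0.3098×16.8×7.9² = 162.4 kN/m.
Surcharge rectangle: K_a q H = 0.3098×33×7.9 = 80.76 kN/m.
Total = 162.4 + 80.76 = 243.2 kN/m.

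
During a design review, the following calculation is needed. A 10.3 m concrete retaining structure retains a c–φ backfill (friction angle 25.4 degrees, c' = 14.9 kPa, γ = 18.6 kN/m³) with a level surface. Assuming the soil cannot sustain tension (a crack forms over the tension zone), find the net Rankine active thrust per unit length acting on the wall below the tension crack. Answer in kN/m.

224 kN/m

K_a = 0.3996; √K_a = 0.6322.
Tension-crack depth z_c = 2c/(γ√K_a) = 2×14.9/(18.6×0.6322) = 2.534 m.
σ_a at base = K_a γ H − 2c√K_a = 0.3996×18.6×10.3 − 2×14.9×0.6322 = 57.72 kPa.
P_a = ½ × 57.72 × (H − z_c) = 0.5×57.72×7.766 = 224.1 kN/m.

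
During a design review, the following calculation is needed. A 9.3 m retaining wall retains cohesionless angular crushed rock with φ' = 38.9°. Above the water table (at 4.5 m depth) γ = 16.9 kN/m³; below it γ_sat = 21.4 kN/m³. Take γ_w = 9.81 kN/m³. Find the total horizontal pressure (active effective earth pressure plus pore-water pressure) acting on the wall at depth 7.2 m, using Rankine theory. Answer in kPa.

K_a = (1 − sin φ)/(1 + sin φ) = 0.2285.
γ' = 21.4 − 9.81 = 11.59 kN/m³.
Effective vertical stress at 7.2 m: σ'_v = 16.9×4.5 + 11.59×2.70 = 107.3 kPa.
σ'_h = K_a σ'_v = 0.2285 × 107.3 = 24.53 kPa; u = γ_w × 2.70 = 26.49 kPa.
Total σ_h = 24.53 + 26.49 = 51.02 kPa.

51.0 kPa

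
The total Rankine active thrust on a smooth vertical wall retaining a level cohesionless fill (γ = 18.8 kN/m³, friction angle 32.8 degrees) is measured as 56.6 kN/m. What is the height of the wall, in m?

4.50 m

K_a = 0.2973. P_a = ½ K_a γ H² ⇒ H = √(2P_a/(K_a γ)).
H = √(2×56.6/(0.2973×18.8)) = 4.501 m.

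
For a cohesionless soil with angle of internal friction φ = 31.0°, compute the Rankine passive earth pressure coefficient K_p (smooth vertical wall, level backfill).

3.12

K_p = (1 + sin φ)/(1 − sin φ) = tan²(45° + 31.0°/2) = 3.124.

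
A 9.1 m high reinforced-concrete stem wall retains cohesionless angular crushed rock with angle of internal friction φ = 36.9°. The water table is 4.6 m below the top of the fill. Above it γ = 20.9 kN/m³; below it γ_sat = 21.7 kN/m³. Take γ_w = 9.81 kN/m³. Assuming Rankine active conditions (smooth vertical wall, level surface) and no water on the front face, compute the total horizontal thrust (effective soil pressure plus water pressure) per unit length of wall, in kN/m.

293 kN/m

K_a = tan²(45° − φ/2) = 0.2497.
γ' = 21.7 − 9.81 = 11.89 kN/m³. Depth below WT = 4.5 m.
σ'_h at WT = K_a γ d_w = 24.00 kPa; at base = 24.00 + K_a γ' × 4.5 = 37.36 kPa.
P₁ (0–4.6 m) = ½×24.00×4.6 = 55.21. P₂ (4.6–9.1 m) = ½(24.00+37.36)×4.5 = 138.1.
P_w = ½ γ_w h₂² = 0.5×9.81×4.5² = 99.33. Total = 55.21+138.1+99.33 = 292.6 kN/m.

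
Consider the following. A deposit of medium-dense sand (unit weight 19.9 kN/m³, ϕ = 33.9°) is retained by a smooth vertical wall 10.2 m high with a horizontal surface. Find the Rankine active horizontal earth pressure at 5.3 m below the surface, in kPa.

K_a = (1 − sin φ)/(1 + sin φ) = 0.2839.
σ_h = K_a γ z = 0.2839 × 19.9 × 5.3 = 29.94 kPa.

29.9 kPa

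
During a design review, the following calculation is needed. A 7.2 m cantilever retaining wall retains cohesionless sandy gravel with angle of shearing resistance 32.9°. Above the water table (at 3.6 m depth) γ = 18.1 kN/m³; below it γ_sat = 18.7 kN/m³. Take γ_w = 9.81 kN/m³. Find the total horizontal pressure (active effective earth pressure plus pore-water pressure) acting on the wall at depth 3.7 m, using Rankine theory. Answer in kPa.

20.5 kPa

K_a = (1 − sin φ)/(1 + sin φ) = 0.2960.
γ' = 18.7 − 9.81 = 8.890 kN/m³.
Effective vertical stress at 3.7 m: σ'_v = 18.1×3.6 + 8.890×0.100 = 66.05 kPa.
σ'_h = K_a σ'_v = 0.2960 × 66.05 = 19.55 kPa; u = γ_w × 0.100 = 0.9810 kPa.
Total σ_h = 19.55 + 0.9810 = 20.53 kPa.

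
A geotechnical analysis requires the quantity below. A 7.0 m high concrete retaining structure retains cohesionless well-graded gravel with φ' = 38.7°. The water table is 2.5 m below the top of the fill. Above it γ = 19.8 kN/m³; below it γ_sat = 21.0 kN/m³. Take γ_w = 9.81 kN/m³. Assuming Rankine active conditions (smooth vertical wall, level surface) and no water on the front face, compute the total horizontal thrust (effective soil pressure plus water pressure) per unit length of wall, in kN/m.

K_a = tan²(45° − φ/2) = 0.2306.
γ' = 21.0 − 9.81 = 11.19 kN/m³. Depth below WT = 4.5 m.
σ'_h at WT = K_a γ d_w = 11.41 kPa; at base = 11.41 + K_a γ' × 4.5 = 23.03 kPa.
P₁ (0–2.5 m) = ½×11.41×2.5 = 14.27. P₂ (2.5–7.0 m) = ½(11.41+23.03)×4.5 = 77.49.
P_w = ½ γ_w h₂² = 0.5×9.81×4.5² = 99.33. Total = 14.27+77.49+99.33 = 191.1 kN/m.

191 kN/m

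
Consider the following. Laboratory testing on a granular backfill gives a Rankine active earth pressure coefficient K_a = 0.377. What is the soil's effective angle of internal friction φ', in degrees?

26.9°

K_a = tan²(45° − φ/2) ⇒ 45° − φ/2 = arctan(√0.377) = 31.55°.
φ = 2(45° − 31.55°) = 26.90°.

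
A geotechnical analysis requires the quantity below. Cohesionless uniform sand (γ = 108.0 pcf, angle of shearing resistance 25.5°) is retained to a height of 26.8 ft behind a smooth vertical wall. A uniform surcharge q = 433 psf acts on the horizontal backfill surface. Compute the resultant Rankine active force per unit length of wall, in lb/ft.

K_a = tan²(45° − φ/2) = 0.3981.
Soil triangle: ½ K_a γ H² = 0.5×0.3981×108.0×26.8² = 15440 lb/ft.
Surcharge rectangle: K_a q H = 0.3981×433×26.8 = 4620 lb/ft.
Total = 15440 + 4620 = 20060 lb/ft.

20100 lb/ft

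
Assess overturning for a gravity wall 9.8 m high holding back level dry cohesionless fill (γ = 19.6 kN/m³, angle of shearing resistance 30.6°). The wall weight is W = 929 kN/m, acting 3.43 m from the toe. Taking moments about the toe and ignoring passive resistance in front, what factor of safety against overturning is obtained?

K_a = tan²(45° − 30.6°/2) = 0.3253.
P_a = ½K_aγH² = 0.5×0.3253×19.6×9.8² = 306.2 kN/m, acting at H/3 = 3.267 m above the base.
Overturning moment M_o = P_a × H/3 = 306.2 × 3.267 = 1000.
Resisting moment M_r = W × 3.43 = 929 × 3.43 = 3186.
FS_overturning = M_r/M_o = 3186/1000 = 3.186.

3.19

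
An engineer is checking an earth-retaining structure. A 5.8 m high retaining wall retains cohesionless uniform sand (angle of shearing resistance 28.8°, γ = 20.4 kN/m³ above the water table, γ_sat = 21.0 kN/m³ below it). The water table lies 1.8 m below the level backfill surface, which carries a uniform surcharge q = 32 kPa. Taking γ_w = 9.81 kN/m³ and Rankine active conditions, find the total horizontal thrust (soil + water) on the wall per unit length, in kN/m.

K_a = tan²(45° − φ/2) = 0.3498.
γ' = 21.0 − 9.81 = 11.19 kN/m³. h₂ = H − d_w = 4.0 m.
σ'_h: at surface K_a·q = 11.19; at WT K_a(q+γd_w) = 24.03; at base K_a(q+γd_w+γ'h₂) = 39.69 kPa.
P₁ = ½(11.19+24.03)×1.8 = 31.70; P₂ = ½(24.03+39.69)×4.0 = 127.4; P_w = ½γ_w h₂² = 78.48.
Total = 31.70+127.4+78.48 = 237.6 kN/m.

238 kN/m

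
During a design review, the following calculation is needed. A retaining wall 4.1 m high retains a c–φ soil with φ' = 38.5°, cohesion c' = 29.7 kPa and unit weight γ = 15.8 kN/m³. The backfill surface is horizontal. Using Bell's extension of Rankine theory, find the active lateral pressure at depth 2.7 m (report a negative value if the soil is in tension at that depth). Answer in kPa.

-18.7 kPa

K_a = (1 − sin φ)/(1 + sin φ) = 0.2327.
σ_a = K_a γ z − 2c√K_a = 0.2327×15.8×2.7 − 2×29.7×0.4823 = -18.73 kPa.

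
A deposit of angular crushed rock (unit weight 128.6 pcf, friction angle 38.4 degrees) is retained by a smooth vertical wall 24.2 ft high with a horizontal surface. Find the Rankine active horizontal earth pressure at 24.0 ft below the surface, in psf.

721 psf

K_a = (1 − sin φ)/(1 + sin φ) = 0.2337.
σ_h = K_a γ z = 0.2337 × 128.6 × 24.0 = 721.3 psf.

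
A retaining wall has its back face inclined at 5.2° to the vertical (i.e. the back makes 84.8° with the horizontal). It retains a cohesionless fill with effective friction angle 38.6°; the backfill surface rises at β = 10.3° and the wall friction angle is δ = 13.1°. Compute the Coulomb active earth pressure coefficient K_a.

0.280

K_a = sin²(α+φ) / [sin²α · sin(α−δ) · (1 + √{sin(φ+δ)sin(φ−β) / (sin(α−δ)sin(α+β))})²].
With α = 84.8°, φ = 38.6°, δ = 13.1°, β = 10.3°: K_a = 0.2795.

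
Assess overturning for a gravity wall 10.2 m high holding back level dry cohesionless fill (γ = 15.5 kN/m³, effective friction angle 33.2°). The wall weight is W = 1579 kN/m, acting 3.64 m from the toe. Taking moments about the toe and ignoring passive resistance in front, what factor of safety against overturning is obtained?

7.17

K_a = tan²(45° − 33.2°/2) = 0.2924.
P_a = ½K_aγH² = 0.5×0.2924×15.5×10.2² = 235.7 kN/m, acting at H/3 = 3.400 m above the base.
Overturning moment M_o = P_a × H/3 = 235.7 × 3.400 = 801.5.
Resisting moment M_r = W × 3.64 = 1579 × 3.64 = 5748.
FS_overturning = M_r/M_o = 5748/801.5 = 7.171.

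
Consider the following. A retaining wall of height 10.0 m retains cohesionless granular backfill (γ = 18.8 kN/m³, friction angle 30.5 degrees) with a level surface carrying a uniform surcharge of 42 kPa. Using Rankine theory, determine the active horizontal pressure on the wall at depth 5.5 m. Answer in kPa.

47.5 kPa

K_a = (1 − sin φ)/(1 + sin φ) = 0.3267.
σ_v = γz + q = 18.8 × 5.5 + 42 = 145.4 kPa.
σ_h = K_a σ_v = 0.3267 × 145.4 = 47.50 kPa.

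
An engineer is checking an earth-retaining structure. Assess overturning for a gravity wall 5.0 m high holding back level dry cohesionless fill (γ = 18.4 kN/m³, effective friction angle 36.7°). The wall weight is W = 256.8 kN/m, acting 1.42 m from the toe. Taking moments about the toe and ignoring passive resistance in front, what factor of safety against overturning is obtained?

K_a = tan²(45° − 36.7°/2) = 0.2519.
P_a = ½K_aγH² = 0.5×0.2519×18.4×5.0² = 57.93 kN/m, acting at H/3 = 1.667 m above the base.
Overturning moment M_o = P_a × H/3 = 57.93 × 1.667 = 96.55.
Resisting moment M_r = W × 1.42 = 256.8 × 1.42 = 364.7.
FS_overturning = M_r/M_o = 364.7/96.55 = 3.777.

3.78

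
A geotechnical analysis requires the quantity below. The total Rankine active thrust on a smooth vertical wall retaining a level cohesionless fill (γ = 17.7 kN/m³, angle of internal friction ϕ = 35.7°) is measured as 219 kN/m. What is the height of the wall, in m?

9.70 m

K_a = 0.2630. P_a = ½ K_a γ H² ⇒ H = √(2P_a/(K_a γ)).
H = √(2×219/(0.2630×17.7)) = 9.700 m.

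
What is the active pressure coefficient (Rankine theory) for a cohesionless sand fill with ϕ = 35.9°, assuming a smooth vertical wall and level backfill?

0.261

K_a = (1 − sin φ)/(1 + sin φ) = (1 − sin 35.9°)/(1 + sin 35.9°) = 0.2607.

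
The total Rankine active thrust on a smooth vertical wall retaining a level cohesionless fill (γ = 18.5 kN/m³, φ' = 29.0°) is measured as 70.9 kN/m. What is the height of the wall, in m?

K_a = 0.3470. P_a = ½ K_a γ H² ⇒ H = √(2P_a/(K_a γ)).
H = √(2×70.9/(0.3470×18.5)) = 4.700 m.

4.70 m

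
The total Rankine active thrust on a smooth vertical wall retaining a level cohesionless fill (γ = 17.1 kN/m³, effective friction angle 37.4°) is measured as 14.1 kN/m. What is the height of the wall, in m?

2.60 m

K_a = 0.2443. P_a = ½ K_a γ H² ⇒ H = √(2P_a/(K_a γ)).
H = √(2×14.1/(0.2443×17.1)) = 2.598 m.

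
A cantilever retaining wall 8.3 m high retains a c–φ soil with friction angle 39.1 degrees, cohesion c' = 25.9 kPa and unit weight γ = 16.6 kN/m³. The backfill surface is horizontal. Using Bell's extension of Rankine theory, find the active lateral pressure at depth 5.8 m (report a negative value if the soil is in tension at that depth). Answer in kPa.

-2.85 kPa

K_a = (1 − sin φ)/(1 + sin φ) = 0.2265.
σ_a = K_a γ z − 2c√K_a = 0.2265×16.6×5.8 − 2×25.9×0.4759 = -2.846 kPa.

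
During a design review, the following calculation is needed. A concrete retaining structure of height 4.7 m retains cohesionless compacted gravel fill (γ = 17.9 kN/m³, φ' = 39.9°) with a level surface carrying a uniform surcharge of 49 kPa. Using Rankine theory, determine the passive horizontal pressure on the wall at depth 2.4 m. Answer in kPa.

K_p = (1 + sin φ)/(1 − sin φ) = 4.578.
σ_v = γz + q = 17.9 × 2.4 + 49 = 91.96 kPa.
σ_h = K_p σ_v = 4.578 × 91.96 = 421.0 kPa.

421 kPa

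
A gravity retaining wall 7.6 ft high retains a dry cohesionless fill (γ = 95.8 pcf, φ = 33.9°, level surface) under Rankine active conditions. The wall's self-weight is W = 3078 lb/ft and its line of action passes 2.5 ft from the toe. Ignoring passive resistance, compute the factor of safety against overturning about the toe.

K_a = tan²(45° − 33.9°/2) = 0.2839.
P_a = ½K_aγH² = 0.5×0.2839×95.8×7.6² = 785.5 lb/ft, acting at H/3 = 2.533 ft above the base.
Overturning moment M_o = P_a × H/3 = 785.5 × 2.533 = 1990.
Resisting moment M_r = W × 2.5 = 3078 × 2.5 = 7695.
FS_overturning = M_r/M_o = 7695/1990 = 3.867.

3.87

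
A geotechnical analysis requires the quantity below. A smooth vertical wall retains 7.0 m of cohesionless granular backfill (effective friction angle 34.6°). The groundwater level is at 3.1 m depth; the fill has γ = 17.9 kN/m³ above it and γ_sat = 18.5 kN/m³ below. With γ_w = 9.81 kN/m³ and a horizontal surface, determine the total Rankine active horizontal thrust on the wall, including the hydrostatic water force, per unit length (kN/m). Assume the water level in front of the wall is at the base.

176 kN/m

K_a = tan²(45° − φ/2) = 0.2756.
γ' = 18.5 − 9.81 = 8.690 kN/m³. Depth below WT = 3.9 m.
σ'_h at WT = K_a γ d_w = 15.30 kPa; at base = 15.30 + K_a γ' × 3.9 = 24.64 kPa.
P₁ (0–3.1 m) = ½×15.30×3.1 = 23.71. P₂ (3.1–7.0 m) = ½(15.30+24.64)×3.9 = 77.87.
P_w = ½ γ_w h₂² = 0.5×9.81×3.9² = 74.61. Total = 23.71+77.87+74.61 = 176.2 kN/m.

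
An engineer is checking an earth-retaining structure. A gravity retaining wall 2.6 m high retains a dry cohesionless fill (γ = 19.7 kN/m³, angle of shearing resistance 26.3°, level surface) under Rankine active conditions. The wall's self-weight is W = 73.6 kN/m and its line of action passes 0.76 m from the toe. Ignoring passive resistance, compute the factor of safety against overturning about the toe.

2.51

K_a = tan²(45° − 26.3°/2) = 0.3859.
P_a = ½K_aγH² = 0.5×0.3859×19.7×2.6² = 25.70 kN/m, acting at H/3 = 0.8667 m above the base.
Overturning moment M_o = P_a × H/3 = 25.70 × 0.8667 = 22.27.
Resisting moment M_r = W × 0.76 = 73.6 × 0.76 = 55.94.
FS_overturning = M_r/M_o = 55.94/22.27 = 2.512.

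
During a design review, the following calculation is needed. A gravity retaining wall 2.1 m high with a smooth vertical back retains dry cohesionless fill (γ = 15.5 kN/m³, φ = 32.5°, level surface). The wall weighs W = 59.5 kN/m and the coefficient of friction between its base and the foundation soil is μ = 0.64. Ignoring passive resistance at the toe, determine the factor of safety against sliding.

K_a = tan²(45° − 32.5°/2) = 0.3010.
P_a = ½K_aγH² = 0.5×0.3010×15.5×2.1² = 10.29 kN/m, acting at H/3 = 0.7000 m above the base.
FS_sliding = μW / P_a = 0.64×59.5 / 10.29 = 3.702.

3.70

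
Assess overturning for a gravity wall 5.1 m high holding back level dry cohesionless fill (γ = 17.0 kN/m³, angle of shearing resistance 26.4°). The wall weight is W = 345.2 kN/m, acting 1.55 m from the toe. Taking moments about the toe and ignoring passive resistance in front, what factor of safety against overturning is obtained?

3.70

K_a = tan²(45° − 26.4°/2) = 0.3844.
P_a = ½K_aγH² = 0.5×0.3844×17.0×5.1² = 84.99 kN/m, acting at H/3 = 1.700 m above the base.
Overturning moment M_o = P_a × H/3 = 84.99 × 1.700 = 144.5.
Resisting moment M_r = W × 1.55 = 345.2 × 1.55 = 535.1.
FS_overturning = M_r/M_o = 535.1/144.5 = 3.703.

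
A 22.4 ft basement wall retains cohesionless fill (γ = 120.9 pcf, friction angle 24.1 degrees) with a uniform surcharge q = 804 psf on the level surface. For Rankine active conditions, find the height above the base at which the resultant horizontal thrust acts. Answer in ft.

K_a = 0.4201.
Triangular part P₁ = ½K_aγH² = 12740 at H/3 = 7.467 ft; rectangular part P₂ = K_a q H = 7566 at H/2 = 11.20 ft.
ȳ = (P₁·7.467 + P₂·11.20)/(P₁+P₂) = 8.858 ft.

8.86 ft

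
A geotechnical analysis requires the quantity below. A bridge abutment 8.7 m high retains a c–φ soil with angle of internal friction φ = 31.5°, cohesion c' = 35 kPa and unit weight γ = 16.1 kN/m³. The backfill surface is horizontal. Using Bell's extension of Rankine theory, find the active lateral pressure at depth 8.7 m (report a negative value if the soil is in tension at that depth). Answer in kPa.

K_a = (1 − sin φ)/(1 + sin φ) = 0.3136.
σ_a = K_a γ z − 2c√K_a = 0.3136×16.1×8.7 − 2×35×0.5600 = 4.728 kPa.

4.73 kPa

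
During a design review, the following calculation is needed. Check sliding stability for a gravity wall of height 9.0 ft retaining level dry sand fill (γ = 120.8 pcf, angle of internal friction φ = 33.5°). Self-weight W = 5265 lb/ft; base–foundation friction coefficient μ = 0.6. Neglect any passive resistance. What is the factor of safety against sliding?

K_a = tan²(45° − 33.5°/2) = 0.2887.
P_a = ½K_aγH² = 0.5×0.2887×120.8×9.0² = 1412 lb/ft, acting at H/3 = 3.000 ft above the base.
FS_sliding = μW / P_a = 0.6×5265 / 1412 = 2.236.

2.24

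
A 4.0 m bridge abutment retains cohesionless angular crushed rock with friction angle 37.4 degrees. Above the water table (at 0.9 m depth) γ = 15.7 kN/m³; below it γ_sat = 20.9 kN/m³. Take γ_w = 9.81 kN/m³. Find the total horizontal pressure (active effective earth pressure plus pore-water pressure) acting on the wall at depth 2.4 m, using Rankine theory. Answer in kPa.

K_a = (1 − sin φ)/(1 + sin φ) = 0.2443.
γ' = 20.9 − 9.81 = 11.09 kN/m³.
Effective vertical stress at 2.4 m: σ'_v = 15.7×0.9 + 11.09×1.50 = 30.76 kPa.
σ'_h = K_a σ'_v = 0.2443 × 30.76 = 7.515 kPa; u = γ_w × 1.50 = 14.71 kPa.
Total σ_h = 7.515 + 14.71 = 22.23 kPa.

22.2 kPa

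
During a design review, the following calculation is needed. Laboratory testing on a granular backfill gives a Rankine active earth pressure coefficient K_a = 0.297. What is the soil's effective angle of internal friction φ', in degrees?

K_a = tan²(45° − φ/2) ⇒ 45° − φ/2 = arctan(√0.297) = 28.59°.
φ = 2(45° − 28.59°) = 32.82°.

32.8°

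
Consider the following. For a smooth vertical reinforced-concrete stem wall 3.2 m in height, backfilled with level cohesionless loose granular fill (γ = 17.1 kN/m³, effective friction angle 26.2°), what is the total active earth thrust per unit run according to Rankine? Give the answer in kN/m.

K_a = tan²(45° − φ/2) = 0.3874.
P_a = ½ K_a γ H² = 0.5 × 0.3874 × 17.1 × 3.2² = 33.92 kN/m.

33.9 kN/m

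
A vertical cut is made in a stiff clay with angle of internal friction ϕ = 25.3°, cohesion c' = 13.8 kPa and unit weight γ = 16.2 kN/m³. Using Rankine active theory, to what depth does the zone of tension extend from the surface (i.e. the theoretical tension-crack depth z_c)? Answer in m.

2.69 m

K_a = tan²(45° − 25.3°/2) = 0.4012; √K_a = 0.6334.
The active pressure is zero where K_a γ z = 2c√K_a, so z_c = 2c/(γ√K_a) = 2×13.8/(16.2×0.6334) = 2.690 m.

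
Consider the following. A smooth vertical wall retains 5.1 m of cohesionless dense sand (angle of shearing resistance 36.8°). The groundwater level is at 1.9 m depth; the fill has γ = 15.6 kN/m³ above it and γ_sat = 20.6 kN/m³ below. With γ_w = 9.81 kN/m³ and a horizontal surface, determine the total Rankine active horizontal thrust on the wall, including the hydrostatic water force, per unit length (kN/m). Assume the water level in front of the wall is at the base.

K_a = tan²(45° − φ/2) = 0.2508.
γ' = 20.6 − 9.81 = 10.79 kN/m³. Depth below WT = 3.2 m.
σ'_h at WT = K_a γ d_w = 7.433 kPa; at base = 7.433 + K_a γ' × 3.2 = 16.09 kPa.
P₁ (0–1.9 m) = ½×7.433×1.9 = 7.061. P₂ (1.9–5.1 m) = ½(7.433+16.09)×3.2 = 37.64.
P_w = ½ γ_w h₂² = 0.5×9.81×3.2² = 50.23. Total = 7.061+37.64+50.23 = 94.93 kN/m.

94.9 kN/m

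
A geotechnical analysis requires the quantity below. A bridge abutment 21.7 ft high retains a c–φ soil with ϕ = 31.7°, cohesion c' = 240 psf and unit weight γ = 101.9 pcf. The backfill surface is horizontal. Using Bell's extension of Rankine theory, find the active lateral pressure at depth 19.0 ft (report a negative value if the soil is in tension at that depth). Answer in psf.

K_a = (1 − sin φ)/(1 + sin φ) = 0.3111.
σ_a = K_a γ z − 2c√K_a = 0.3111×101.9×19.0 − 2×240×0.5577 = 334.5 psf.

335 psf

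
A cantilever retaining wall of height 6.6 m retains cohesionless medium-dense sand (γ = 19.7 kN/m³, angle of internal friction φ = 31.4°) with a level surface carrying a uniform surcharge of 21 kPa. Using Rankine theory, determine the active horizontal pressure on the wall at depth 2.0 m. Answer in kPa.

K_a = (1 − sin φ)/(1 + sin φ) = 0.3149.
σ_v = γz + q = 19.7 × 2.0 + 21 = 60.40 kPa.
σ_h = K_a σ_v = 0.3149 × 60.40 = 19.02 kPa.

19.0 kPa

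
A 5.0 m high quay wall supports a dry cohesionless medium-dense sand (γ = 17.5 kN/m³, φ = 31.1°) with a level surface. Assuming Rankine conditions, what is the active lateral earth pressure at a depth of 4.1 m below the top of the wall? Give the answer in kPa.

K_a = (1 − sin φ)/(1 + sin φ) = 0.3188.
σ_h = K_a γ z = 0.3188 × 17.5 × 4.1 = 22.87 kPa.

22.9 kPa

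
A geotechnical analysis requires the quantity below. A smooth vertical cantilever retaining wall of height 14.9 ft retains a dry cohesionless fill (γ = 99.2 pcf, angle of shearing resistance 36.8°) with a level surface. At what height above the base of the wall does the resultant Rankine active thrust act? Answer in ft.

4.97 ft

K_a = 0.2508.
The pressure distribution is triangular, so the resultant acts at H/3 above the base = 14.9/3 = 4.967 ft.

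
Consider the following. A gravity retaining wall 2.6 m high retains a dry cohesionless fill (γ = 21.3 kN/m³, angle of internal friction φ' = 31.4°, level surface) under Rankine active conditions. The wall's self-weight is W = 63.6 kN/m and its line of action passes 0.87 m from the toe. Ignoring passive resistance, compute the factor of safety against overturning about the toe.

K_a = tan²(45° − 31.4°/2) = 0.3149.
P_a = ½K_aγH² = 0.5×0.3149×21.3×2.6² = 22.67 kN/m, acting at H/3 = 0.8667 m above the base.
Overturning moment M_o = P_a × H/3 = 22.67 × 0.8667 = 19.65.
Resisting moment M_r = W × 0.87 = 63.6 × 0.87 = 55.33.
FS_overturning = M_r/M_o = 55.33/19.65 = 2.816.

2.82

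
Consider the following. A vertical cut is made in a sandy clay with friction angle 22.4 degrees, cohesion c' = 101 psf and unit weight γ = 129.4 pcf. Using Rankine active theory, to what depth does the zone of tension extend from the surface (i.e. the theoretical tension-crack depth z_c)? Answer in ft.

K_a = tan²(45° − 22.4°/2) = 0.4482; √K_a = 0.6694.
The active pressure is zero where K_a γ z = 2c√K_a, so z_c = 2c/(γ√K_a) = 2×101/(129.4×0.6694) = 2.332 ft.

2.33 ft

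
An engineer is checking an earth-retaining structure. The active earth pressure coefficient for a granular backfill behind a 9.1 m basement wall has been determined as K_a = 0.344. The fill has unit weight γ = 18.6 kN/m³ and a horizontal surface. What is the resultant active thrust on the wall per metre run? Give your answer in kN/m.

P = ½ K_a γ H² = 0.5 × 0.344 × 18.6 × 9.1² = 264.9 kN/m.

265 kN/m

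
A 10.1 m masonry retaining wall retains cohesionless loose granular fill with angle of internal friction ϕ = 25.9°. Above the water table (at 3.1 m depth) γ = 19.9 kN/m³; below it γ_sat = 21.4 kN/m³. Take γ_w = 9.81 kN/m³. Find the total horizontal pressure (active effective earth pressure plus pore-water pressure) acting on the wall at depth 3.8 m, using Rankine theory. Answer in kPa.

34.2 kPa

K_a = (1 − sin φ)/(1 + sin φ) = 0.3920.
γ' = 21.4 − 9.81 = 11.59 kN/m³.
Effective vertical stress at 3.8 m: σ'_v = 19.9×3.1 + 11.59×0.700 = 69.80 kPa.
σ'_h = K_a σ'_v = 0.3920 × 69.80 = 27.36 kPa; u = γ_w × 0.700 = 6.867 kPa.
Total σ_h = 27.36 + 6.867 = 34.23 kPa.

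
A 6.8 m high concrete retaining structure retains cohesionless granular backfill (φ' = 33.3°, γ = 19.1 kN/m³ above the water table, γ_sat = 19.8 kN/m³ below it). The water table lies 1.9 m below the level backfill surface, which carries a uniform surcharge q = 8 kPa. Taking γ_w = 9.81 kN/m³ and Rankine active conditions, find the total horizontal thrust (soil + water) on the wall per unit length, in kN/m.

230 kN/m

K_a = tan²(45° − φ/2) = 0.2911.
γ' = 19.8 − 9.81 = 9.990 kN/m³. h₂ = H − d_w = 4.9 m.
σ'_h: at surface K_a·q = 2.329; at WT K_a(q+γd_w) = 12.89; at base K_a(q+γd_w+γ'h₂) = 27.15 kPa.
P₁ = ½(2.329+12.89)×1.9 = 14.46; P₂ = ½(12.89+27.15)×4.9 = 98.10; P_w = ½γ_w h₂² = 117.8.
Total = 14.46+98.10+117.8 = 230.3 kN/m.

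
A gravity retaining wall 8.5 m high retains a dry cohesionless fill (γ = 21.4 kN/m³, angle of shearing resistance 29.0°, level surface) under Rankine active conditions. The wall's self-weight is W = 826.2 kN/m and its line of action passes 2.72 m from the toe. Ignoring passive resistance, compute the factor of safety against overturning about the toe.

K_a = tan²(45° − 29.0°/2) = 0.3470.
P_a = ½K_aγH² = 0.5×0.3470×21.4×8.5² = 268.2 kN/m, acting at H/3 = 2.833 m above the base.
Overturning moment M_o = P_a × H/3 = 268.2 × 2.833 = 760.0.
Resisting moment M_r = W × 2.72 = 826.2 × 2.72 = 2247.
FS_overturning = M_r/M_o = 2247/760.0 = 2.957.

2.96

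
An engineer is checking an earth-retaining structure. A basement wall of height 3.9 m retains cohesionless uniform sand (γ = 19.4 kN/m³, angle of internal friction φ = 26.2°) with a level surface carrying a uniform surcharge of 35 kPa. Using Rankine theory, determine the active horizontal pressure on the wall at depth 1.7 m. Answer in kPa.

26.3 kPa

K_a = (1 − sin φ)/(1 + sin φ) = 0.3874.
σ_v = γz + q = 19.4 × 1.7 + 35 = 67.98 kPa.
σ_h = K_a σ_v = 0.3874 × 67.98 = 26.34 kPa.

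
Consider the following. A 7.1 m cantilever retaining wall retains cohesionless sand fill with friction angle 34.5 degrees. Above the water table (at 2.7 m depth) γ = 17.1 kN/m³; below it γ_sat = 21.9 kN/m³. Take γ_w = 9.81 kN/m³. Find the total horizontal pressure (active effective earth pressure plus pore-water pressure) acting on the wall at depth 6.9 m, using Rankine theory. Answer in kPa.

K_a = (1 − sin φ)/(1 + sin φ) = 0.2768.
γ' = 21.9 − 9.81 = 12.09 kN/m³.
Effective vertical stress at 6.9 m: σ'_v = 17.1×2.7 + 12.09×4.20 = 96.95 kPa.
σ'_h = K_a σ'_v = 0.2768 × 96.95 = 26.84 kPa; u = γ_w × 4.20 = 41.20 kPa.
Total σ_h = 26.84 + 41.20 = 68.04 kPa.

68.0 kPa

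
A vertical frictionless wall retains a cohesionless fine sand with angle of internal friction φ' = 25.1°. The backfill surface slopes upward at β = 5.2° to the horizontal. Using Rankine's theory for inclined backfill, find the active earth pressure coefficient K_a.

0.411

K_a = cos β · (cos β − √(cos²β − cos²φ)) / (cos β + √(cos²β − cos²φ)).
cos β = 0.9959, cos φ = 0.9056, √(cos²β − cos²φ) = 0.4144.
K_a = 0.9959 × (0.9959 − 0.4144)/(0.9959 + 0.4144) = 0.4106.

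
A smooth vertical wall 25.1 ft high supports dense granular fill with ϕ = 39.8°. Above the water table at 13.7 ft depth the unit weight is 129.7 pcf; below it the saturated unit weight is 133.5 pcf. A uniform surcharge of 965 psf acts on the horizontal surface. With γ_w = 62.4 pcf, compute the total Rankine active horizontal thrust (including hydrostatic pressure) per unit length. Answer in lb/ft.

K_a = tan²(45° − φ/2) = 0.2194.
γ' = 133.5 − 62.4 = 71.10 pcf. h₂ = H − d_w = 11.4 ft.
σ'_h: at surface K_a·q = 211.8; at WT K_a(q+γd_w) = 601.7; at base K_a(q+γd_w+γ'h₂) = 779.5 psf.
P₁ = ½(211.8+601.7)×13.7 = 5572; P₂ = ½(601.7+779.5)×11.4 = 7873; P_w = ½γ_w h₂² = 4055.
Total = 5572+7873+4055 = 17500 lb/ft.

17500 lb/ft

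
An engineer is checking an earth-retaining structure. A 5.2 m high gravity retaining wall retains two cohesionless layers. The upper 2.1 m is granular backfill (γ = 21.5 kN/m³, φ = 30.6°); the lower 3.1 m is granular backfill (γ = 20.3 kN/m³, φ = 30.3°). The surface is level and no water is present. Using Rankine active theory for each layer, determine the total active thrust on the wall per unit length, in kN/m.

93.6 kN/m

K_a1 = tan²(45°−30.6°/2) = 0.3253; K_a2 = tan²(45°−30.3°/2) = 0.3293.
Layer 1: σ at base = K_a1 γ₁ h₁ = 14.69 kPa; P₁ = ½×14.69×2.1 = 15.42.
Layer 2: σ_v at top = γ₁h₁ = 45.15; σ_h top = K_a2×45.15 = 14.87; σ_h base = K_a2×(45.15+20.3×3.1) = 35.59.
P₂ = ½(14.87+35.59)×3.1 = 78.22. Total P_a = 15.42+78.22 = 93.64 kN/m.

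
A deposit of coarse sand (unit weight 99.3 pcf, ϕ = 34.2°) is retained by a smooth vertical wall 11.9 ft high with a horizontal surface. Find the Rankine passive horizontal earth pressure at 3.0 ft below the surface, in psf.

1060 psf

K_p = (1 + sin φ)/(1 − sin φ) = 3.567.
σ_h = K_p γ z = 3.567 × 99.3 × 3.0 = 1063 psf.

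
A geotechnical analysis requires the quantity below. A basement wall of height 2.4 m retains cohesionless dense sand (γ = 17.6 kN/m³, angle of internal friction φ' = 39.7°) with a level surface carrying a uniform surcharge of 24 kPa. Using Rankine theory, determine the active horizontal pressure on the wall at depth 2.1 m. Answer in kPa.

13.4 kPa

K_a = (1 − sin φ)/(1 + sin φ) = 0.2204.
σ_v = γz + q = 17.6 × 2.1 + 24 = 60.96 kPa.
σ_h = K_a σ_v = 0.2204 × 60.96 = 13.44 kPa.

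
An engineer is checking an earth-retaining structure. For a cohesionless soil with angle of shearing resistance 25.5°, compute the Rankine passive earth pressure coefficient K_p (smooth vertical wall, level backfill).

2.51

K_p = (1 + sin φ)/(1 − sin φ) = tan²(45° + 25.5°/2) = 2.512.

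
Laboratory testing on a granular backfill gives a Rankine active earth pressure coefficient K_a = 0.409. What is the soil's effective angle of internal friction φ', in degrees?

24.8°

K_a = tan²(45° − φ/2) ⇒ 45° − φ/2 = arctan(√0.409) = 32.60°.
φ = 2(45° − 32.60°) = 24.80°.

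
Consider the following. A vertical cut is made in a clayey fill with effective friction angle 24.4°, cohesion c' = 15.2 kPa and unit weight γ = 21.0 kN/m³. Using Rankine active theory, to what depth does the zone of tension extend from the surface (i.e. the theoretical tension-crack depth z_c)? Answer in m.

2.25 m

K_a = tan²(45° − 24.4°/2) = 0.4153; √K_a = 0.6445.
The active pressure is zero where K_a γ z = 2c√K_a, so z_c = 2c/(γ√K_a) = 2×15.2/(21.0×0.6445) = 2.246 m.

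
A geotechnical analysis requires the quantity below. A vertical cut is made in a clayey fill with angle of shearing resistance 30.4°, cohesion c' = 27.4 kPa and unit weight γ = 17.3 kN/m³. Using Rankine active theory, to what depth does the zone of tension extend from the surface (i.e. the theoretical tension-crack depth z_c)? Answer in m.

K_a = tan²(45° − 30.4°/2) = 0.3280; √K_a = 0.5727.
The active pressure is zero where K_a γ z = 2c√K_a, so z_c = 2c/(γ√K_a) = 2×27.4/(17.3×0.5727) = 5.531 m.

5.53 m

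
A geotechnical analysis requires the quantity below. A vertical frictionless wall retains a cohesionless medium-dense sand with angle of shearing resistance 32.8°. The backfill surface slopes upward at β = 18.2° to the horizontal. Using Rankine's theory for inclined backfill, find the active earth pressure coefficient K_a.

K_a = cos β · (cos β − √(cos²β − cos²φ)) / (cos β + √(cos²β − cos²φ)).
cos β = 0.9500, cos φ = 0.8406, √(cos²β − cos²φ) = 0.4426.
K_a = 0.9500 × (0.9500 − 0.4426)/(0.9500 + 0.4426) = 0.3461.

0.346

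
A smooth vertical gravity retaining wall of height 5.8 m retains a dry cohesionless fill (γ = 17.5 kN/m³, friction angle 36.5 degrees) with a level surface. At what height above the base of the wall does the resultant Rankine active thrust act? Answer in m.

1.93 m

K_a = 0.2541.
The pressure distribution is triangular, so the resultant acts at H/3 above the base = 5.8/3 = 1.933 m.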